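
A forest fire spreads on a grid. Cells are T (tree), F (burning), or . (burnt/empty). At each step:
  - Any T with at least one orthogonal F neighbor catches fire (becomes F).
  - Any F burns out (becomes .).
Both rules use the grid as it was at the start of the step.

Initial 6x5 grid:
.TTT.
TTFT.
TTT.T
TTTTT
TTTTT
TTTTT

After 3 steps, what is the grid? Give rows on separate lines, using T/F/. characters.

Step 1: 4 trees catch fire, 1 burn out
  .TFT.
  TF.F.
  TTF.T
  TTTTT
  TTTTT
  TTTTT
Step 2: 5 trees catch fire, 4 burn out
  .F.F.
  F....
  TF..T
  TTFTT
  TTTTT
  TTTTT
Step 3: 4 trees catch fire, 5 burn out
  .....
  .....
  F...T
  TF.FT
  TTFTT
  TTTTT

.....
.....
F...T
TF.FT
TTFTT
TTTTT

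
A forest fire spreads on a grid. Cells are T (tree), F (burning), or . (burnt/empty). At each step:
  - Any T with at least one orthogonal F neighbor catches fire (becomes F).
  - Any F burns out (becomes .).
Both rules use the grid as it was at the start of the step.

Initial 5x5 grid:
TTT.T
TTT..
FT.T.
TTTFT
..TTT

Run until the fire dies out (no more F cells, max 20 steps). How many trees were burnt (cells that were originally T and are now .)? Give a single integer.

Answer: 15

Derivation:
Step 1: +7 fires, +2 burnt (F count now 7)
Step 2: +5 fires, +7 burnt (F count now 5)
Step 3: +2 fires, +5 burnt (F count now 2)
Step 4: +1 fires, +2 burnt (F count now 1)
Step 5: +0 fires, +1 burnt (F count now 0)
Fire out after step 5
Initially T: 16, now '.': 24
Total burnt (originally-T cells now '.'): 15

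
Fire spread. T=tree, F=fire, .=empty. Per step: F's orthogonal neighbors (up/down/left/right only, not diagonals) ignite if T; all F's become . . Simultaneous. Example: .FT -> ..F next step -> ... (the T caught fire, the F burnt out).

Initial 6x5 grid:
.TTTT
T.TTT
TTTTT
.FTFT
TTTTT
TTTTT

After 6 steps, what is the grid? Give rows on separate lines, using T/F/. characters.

Step 1: 6 trees catch fire, 2 burn out
  .TTTT
  T.TTT
  TFTFT
  ..F.F
  TFTFT
  TTTTT
Step 2: 9 trees catch fire, 6 burn out
  .TTTT
  T.TFT
  F.F.F
  .....
  F.F.F
  TFTFT
Step 3: 7 trees catch fire, 9 burn out
  .TTFT
  F.F.F
  .....
  .....
  .....
  F.F.F
Step 4: 2 trees catch fire, 7 burn out
  .TF.F
  .....
  .....
  .....
  .....
  .....
Step 5: 1 trees catch fire, 2 burn out
  .F...
  .....
  .....
  .....
  .....
  .....
Step 6: 0 trees catch fire, 1 burn out
  .....
  .....
  .....
  .....
  .....
  .....

.....
.....
.....
.....
.....
.....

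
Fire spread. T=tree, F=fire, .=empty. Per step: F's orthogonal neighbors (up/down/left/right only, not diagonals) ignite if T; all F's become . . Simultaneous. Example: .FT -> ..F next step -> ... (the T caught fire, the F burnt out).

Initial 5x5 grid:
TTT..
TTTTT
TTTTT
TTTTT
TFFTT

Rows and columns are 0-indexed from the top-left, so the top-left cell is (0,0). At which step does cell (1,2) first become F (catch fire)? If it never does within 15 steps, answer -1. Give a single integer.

Step 1: cell (1,2)='T' (+4 fires, +2 burnt)
Step 2: cell (1,2)='T' (+5 fires, +4 burnt)
Step 3: cell (1,2)='F' (+5 fires, +5 burnt)
  -> target ignites at step 3
Step 4: cell (1,2)='.' (+5 fires, +5 burnt)
Step 5: cell (1,2)='.' (+2 fires, +5 burnt)
Step 6: cell (1,2)='.' (+0 fires, +2 burnt)
  fire out at step 6

3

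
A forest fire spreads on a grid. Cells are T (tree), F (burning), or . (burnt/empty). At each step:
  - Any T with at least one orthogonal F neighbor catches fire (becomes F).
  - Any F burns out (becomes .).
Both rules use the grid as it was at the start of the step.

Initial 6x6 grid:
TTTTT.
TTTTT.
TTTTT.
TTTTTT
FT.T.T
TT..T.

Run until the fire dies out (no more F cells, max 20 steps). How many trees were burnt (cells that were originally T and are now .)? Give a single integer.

Step 1: +3 fires, +1 burnt (F count now 3)
Step 2: +3 fires, +3 burnt (F count now 3)
Step 3: +3 fires, +3 burnt (F count now 3)
Step 4: +4 fires, +3 burnt (F count now 4)
Step 5: +5 fires, +4 burnt (F count now 5)
Step 6: +4 fires, +5 burnt (F count now 4)
Step 7: +3 fires, +4 burnt (F count now 3)
Step 8: +1 fires, +3 burnt (F count now 1)
Step 9: +0 fires, +1 burnt (F count now 0)
Fire out after step 9
Initially T: 27, now '.': 35
Total burnt (originally-T cells now '.'): 26

Answer: 26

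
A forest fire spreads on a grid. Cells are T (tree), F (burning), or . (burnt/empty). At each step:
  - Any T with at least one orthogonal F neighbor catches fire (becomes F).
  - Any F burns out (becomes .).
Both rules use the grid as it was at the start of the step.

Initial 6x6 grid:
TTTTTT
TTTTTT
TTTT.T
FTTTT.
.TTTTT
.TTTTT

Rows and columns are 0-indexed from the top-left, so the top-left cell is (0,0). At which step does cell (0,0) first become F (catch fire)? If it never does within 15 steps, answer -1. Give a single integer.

Step 1: cell (0,0)='T' (+2 fires, +1 burnt)
Step 2: cell (0,0)='T' (+4 fires, +2 burnt)
Step 3: cell (0,0)='F' (+6 fires, +4 burnt)
  -> target ignites at step 3
Step 4: cell (0,0)='.' (+6 fires, +6 burnt)
Step 5: cell (0,0)='.' (+4 fires, +6 burnt)
Step 6: cell (0,0)='.' (+4 fires, +4 burnt)
Step 7: cell (0,0)='.' (+3 fires, +4 burnt)
Step 8: cell (0,0)='.' (+2 fires, +3 burnt)
Step 9: cell (0,0)='.' (+0 fires, +2 burnt)
  fire out at step 9

3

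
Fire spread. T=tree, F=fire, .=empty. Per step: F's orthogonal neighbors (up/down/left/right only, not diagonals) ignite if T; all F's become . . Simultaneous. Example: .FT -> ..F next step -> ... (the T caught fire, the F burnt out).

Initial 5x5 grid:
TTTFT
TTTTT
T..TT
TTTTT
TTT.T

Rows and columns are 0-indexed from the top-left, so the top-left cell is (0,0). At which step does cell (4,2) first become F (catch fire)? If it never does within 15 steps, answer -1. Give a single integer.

Step 1: cell (4,2)='T' (+3 fires, +1 burnt)
Step 2: cell (4,2)='T' (+4 fires, +3 burnt)
Step 3: cell (4,2)='T' (+4 fires, +4 burnt)
Step 4: cell (4,2)='T' (+3 fires, +4 burnt)
Step 5: cell (4,2)='F' (+4 fires, +3 burnt)
  -> target ignites at step 5
Step 6: cell (4,2)='.' (+2 fires, +4 burnt)
Step 7: cell (4,2)='.' (+1 fires, +2 burnt)
Step 8: cell (4,2)='.' (+0 fires, +1 burnt)
  fire out at step 8

5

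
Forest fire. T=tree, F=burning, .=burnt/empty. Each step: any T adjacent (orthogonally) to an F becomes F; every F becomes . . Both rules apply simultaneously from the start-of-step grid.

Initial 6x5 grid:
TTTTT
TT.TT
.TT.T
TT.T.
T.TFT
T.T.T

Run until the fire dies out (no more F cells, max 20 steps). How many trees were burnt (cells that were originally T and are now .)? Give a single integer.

Answer: 5

Derivation:
Step 1: +3 fires, +1 burnt (F count now 3)
Step 2: +2 fires, +3 burnt (F count now 2)
Step 3: +0 fires, +2 burnt (F count now 0)
Fire out after step 3
Initially T: 21, now '.': 14
Total burnt (originally-T cells now '.'): 5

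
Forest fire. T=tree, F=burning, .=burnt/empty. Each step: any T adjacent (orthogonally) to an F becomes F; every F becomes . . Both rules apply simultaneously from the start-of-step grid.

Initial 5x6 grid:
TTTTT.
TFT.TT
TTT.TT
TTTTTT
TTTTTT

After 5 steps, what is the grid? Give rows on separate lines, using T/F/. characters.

Step 1: 4 trees catch fire, 1 burn out
  TFTTT.
  F.F.TT
  TFT.TT
  TTTTTT
  TTTTTT
Step 2: 5 trees catch fire, 4 burn out
  F.FTT.
  ....TT
  F.F.TT
  TFTTTT
  TTTTTT
Step 3: 4 trees catch fire, 5 burn out
  ...FT.
  ....TT
  ....TT
  F.FTTT
  TFTTTT
Step 4: 4 trees catch fire, 4 burn out
  ....F.
  ....TT
  ....TT
  ...FTT
  F.FTTT
Step 5: 3 trees catch fire, 4 burn out
  ......
  ....FT
  ....TT
  ....FT
  ...FTT

......
....FT
....TT
....FT
...FTT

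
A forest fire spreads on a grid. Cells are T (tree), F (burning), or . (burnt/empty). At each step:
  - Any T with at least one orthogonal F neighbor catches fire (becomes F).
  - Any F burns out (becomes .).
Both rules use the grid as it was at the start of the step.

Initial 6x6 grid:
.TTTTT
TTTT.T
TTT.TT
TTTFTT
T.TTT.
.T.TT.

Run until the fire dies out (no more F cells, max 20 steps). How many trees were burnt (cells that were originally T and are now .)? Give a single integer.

Step 1: +3 fires, +1 burnt (F count now 3)
Step 2: +7 fires, +3 burnt (F count now 7)
Step 3: +5 fires, +7 burnt (F count now 5)
Step 4: +6 fires, +5 burnt (F count now 6)
Step 5: +4 fires, +6 burnt (F count now 4)
Step 6: +1 fires, +4 burnt (F count now 1)
Step 7: +0 fires, +1 burnt (F count now 0)
Fire out after step 7
Initially T: 27, now '.': 35
Total burnt (originally-T cells now '.'): 26

Answer: 26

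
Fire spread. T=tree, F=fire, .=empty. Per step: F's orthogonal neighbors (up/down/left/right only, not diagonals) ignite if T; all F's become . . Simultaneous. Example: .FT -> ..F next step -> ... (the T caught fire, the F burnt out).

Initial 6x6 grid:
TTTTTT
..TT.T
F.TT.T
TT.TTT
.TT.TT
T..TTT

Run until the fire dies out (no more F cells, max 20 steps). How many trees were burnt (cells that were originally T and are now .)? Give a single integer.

Step 1: +1 fires, +1 burnt (F count now 1)
Step 2: +1 fires, +1 burnt (F count now 1)
Step 3: +1 fires, +1 burnt (F count now 1)
Step 4: +1 fires, +1 burnt (F count now 1)
Step 5: +0 fires, +1 burnt (F count now 0)
Fire out after step 5
Initially T: 25, now '.': 15
Total burnt (originally-T cells now '.'): 4

Answer: 4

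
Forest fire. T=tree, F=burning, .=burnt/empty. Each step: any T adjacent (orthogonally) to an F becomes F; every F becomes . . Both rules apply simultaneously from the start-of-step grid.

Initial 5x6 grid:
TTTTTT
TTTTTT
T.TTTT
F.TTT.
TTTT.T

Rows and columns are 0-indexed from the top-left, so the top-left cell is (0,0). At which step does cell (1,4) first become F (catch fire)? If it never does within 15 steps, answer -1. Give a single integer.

Step 1: cell (1,4)='T' (+2 fires, +1 burnt)
Step 2: cell (1,4)='T' (+2 fires, +2 burnt)
Step 3: cell (1,4)='T' (+3 fires, +2 burnt)
Step 4: cell (1,4)='T' (+4 fires, +3 burnt)
Step 5: cell (1,4)='T' (+4 fires, +4 burnt)
Step 6: cell (1,4)='F' (+4 fires, +4 burnt)
  -> target ignites at step 6
Step 7: cell (1,4)='.' (+3 fires, +4 burnt)
Step 8: cell (1,4)='.' (+2 fires, +3 burnt)
Step 9: cell (1,4)='.' (+0 fires, +2 burnt)
  fire out at step 9

6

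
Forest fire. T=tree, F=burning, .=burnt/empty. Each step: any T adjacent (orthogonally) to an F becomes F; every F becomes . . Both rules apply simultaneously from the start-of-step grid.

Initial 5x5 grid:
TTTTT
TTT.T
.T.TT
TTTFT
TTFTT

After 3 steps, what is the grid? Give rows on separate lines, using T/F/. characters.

Step 1: 5 trees catch fire, 2 burn out
  TTTTT
  TTT.T
  .T.FT
  TTF.F
  TF.FT
Step 2: 4 trees catch fire, 5 burn out
  TTTTT
  TTT.T
  .T..F
  TF...
  F...F
Step 3: 3 trees catch fire, 4 burn out
  TTTTT
  TTT.F
  .F...
  F....
  .....

TTTTT
TTT.F
.F...
F....
.....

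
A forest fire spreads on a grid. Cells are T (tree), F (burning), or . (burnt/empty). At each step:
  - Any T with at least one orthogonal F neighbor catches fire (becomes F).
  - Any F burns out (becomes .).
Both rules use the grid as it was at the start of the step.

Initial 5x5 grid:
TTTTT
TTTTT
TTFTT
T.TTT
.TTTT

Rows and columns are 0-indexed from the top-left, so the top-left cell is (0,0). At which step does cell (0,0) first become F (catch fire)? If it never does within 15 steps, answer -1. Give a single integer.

Step 1: cell (0,0)='T' (+4 fires, +1 burnt)
Step 2: cell (0,0)='T' (+7 fires, +4 burnt)
Step 3: cell (0,0)='T' (+8 fires, +7 burnt)
Step 4: cell (0,0)='F' (+3 fires, +8 burnt)
  -> target ignites at step 4
Step 5: cell (0,0)='.' (+0 fires, +3 burnt)
  fire out at step 5

4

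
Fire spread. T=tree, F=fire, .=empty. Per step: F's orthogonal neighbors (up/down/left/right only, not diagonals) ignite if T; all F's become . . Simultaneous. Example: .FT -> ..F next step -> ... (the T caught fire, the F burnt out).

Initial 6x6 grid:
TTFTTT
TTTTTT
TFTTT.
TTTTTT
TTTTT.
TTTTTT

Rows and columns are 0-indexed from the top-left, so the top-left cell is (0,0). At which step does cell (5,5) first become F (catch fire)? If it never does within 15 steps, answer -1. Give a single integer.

Step 1: cell (5,5)='T' (+7 fires, +2 burnt)
Step 2: cell (5,5)='T' (+8 fires, +7 burnt)
Step 3: cell (5,5)='T' (+7 fires, +8 burnt)
Step 4: cell (5,5)='T' (+5 fires, +7 burnt)
Step 5: cell (5,5)='T' (+3 fires, +5 burnt)
Step 6: cell (5,5)='T' (+1 fires, +3 burnt)
Step 7: cell (5,5)='F' (+1 fires, +1 burnt)
  -> target ignites at step 7
Step 8: cell (5,5)='.' (+0 fires, +1 burnt)
  fire out at step 8

7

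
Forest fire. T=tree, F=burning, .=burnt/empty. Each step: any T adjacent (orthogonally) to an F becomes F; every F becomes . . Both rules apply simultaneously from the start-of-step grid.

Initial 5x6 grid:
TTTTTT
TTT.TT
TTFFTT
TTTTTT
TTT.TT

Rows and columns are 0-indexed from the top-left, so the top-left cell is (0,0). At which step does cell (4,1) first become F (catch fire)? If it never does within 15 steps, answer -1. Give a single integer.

Step 1: cell (4,1)='T' (+5 fires, +2 burnt)
Step 2: cell (4,1)='T' (+8 fires, +5 burnt)
Step 3: cell (4,1)='F' (+9 fires, +8 burnt)
  -> target ignites at step 3
Step 4: cell (4,1)='.' (+4 fires, +9 burnt)
Step 5: cell (4,1)='.' (+0 fires, +4 burnt)
  fire out at step 5

3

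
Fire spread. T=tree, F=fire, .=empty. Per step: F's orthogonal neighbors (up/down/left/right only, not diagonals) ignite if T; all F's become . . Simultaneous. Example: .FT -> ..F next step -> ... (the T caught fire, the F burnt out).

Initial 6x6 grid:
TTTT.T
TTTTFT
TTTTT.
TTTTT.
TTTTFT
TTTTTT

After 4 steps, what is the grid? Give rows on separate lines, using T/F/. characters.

Step 1: 7 trees catch fire, 2 burn out
  TTTT.T
  TTTF.F
  TTTTF.
  TTTTF.
  TTTF.F
  TTTTFT
Step 2: 8 trees catch fire, 7 burn out
  TTTF.F
  TTF...
  TTTF..
  TTTF..
  TTF...
  TTTF.F
Step 3: 6 trees catch fire, 8 burn out
  TTF...
  TF....
  TTF...
  TTF...
  TF....
  TTF...
Step 4: 6 trees catch fire, 6 burn out
  TF....
  F.....
  TF....
  TF....
  F.....
  TF....

TF....
F.....
TF....
TF....
F.....
TF....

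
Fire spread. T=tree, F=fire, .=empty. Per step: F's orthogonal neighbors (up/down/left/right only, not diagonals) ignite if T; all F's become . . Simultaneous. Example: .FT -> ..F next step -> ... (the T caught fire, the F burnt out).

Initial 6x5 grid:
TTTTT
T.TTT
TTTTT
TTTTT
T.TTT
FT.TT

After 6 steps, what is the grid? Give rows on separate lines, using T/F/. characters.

Step 1: 2 trees catch fire, 1 burn out
  TTTTT
  T.TTT
  TTTTT
  TTTTT
  F.TTT
  .F.TT
Step 2: 1 trees catch fire, 2 burn out
  TTTTT
  T.TTT
  TTTTT
  FTTTT
  ..TTT
  ...TT
Step 3: 2 trees catch fire, 1 burn out
  TTTTT
  T.TTT
  FTTTT
  .FTTT
  ..TTT
  ...TT
Step 4: 3 trees catch fire, 2 burn out
  TTTTT
  F.TTT
  .FTTT
  ..FTT
  ..TTT
  ...TT
Step 5: 4 trees catch fire, 3 burn out
  FTTTT
  ..TTT
  ..FTT
  ...FT
  ..FTT
  ...TT
Step 6: 5 trees catch fire, 4 burn out
  .FTTT
  ..FTT
  ...FT
  ....F
  ...FT
  ...TT

.FTTT
..FTT
...FT
....F
...FT
...TT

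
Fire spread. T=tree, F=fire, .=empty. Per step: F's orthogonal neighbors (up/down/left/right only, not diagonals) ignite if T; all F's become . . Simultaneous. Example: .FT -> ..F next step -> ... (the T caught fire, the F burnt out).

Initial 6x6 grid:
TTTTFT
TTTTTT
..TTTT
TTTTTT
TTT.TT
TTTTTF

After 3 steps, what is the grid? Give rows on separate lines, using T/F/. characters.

Step 1: 5 trees catch fire, 2 burn out
  TTTF.F
  TTTTFT
  ..TTTT
  TTTTTT
  TTT.TF
  TTTTF.
Step 2: 7 trees catch fire, 5 burn out
  TTF...
  TTTF.F
  ..TTFT
  TTTTTF
  TTT.F.
  TTTF..
Step 3: 6 trees catch fire, 7 burn out
  TF....
  TTF...
  ..TF.F
  TTTTF.
  TTT...
  TTF...

TF....
TTF...
..TF.F
TTTTF.
TTT...
TTF...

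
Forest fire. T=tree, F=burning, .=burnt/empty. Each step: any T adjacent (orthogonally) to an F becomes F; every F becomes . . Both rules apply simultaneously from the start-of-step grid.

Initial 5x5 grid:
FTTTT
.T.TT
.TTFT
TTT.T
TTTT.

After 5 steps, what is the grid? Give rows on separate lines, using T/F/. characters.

Step 1: 4 trees catch fire, 2 burn out
  .FTTT
  .T.FT
  .TF.F
  TTT.T
  TTTT.
Step 2: 7 trees catch fire, 4 burn out
  ..FFT
  .F..F
  .F...
  TTF.F
  TTTT.
Step 3: 3 trees catch fire, 7 burn out
  ....F
  .....
  .....
  TF...
  TTFT.
Step 4: 3 trees catch fire, 3 burn out
  .....
  .....
  .....
  F....
  TF.F.
Step 5: 1 trees catch fire, 3 burn out
  .....
  .....
  .....
  .....
  F....

.....
.....
.....
.....
F....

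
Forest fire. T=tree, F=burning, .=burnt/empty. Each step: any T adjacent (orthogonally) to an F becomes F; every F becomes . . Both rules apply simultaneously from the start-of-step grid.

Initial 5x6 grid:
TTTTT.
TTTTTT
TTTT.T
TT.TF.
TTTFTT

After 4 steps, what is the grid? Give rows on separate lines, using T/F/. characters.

Step 1: 3 trees catch fire, 2 burn out
  TTTTT.
  TTTTTT
  TTTT.T
  TT.F..
  TTF.FT
Step 2: 3 trees catch fire, 3 burn out
  TTTTT.
  TTTTTT
  TTTF.T
  TT....
  TF...F
Step 3: 4 trees catch fire, 3 burn out
  TTTTT.
  TTTFTT
  TTF..T
  TF....
  F.....
Step 4: 5 trees catch fire, 4 burn out
  TTTFT.
  TTF.FT
  TF...T
  F.....
  ......

TTTFT.
TTF.FT
TF...T
F.....
......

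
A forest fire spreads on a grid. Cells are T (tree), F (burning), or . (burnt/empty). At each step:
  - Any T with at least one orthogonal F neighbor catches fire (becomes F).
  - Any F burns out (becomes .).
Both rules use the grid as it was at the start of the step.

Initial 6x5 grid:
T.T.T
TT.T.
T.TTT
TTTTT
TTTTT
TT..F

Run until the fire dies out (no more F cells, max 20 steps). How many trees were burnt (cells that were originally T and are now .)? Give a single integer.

Step 1: +1 fires, +1 burnt (F count now 1)
Step 2: +2 fires, +1 burnt (F count now 2)
Step 3: +3 fires, +2 burnt (F count now 3)
Step 4: +3 fires, +3 burnt (F count now 3)
Step 5: +5 fires, +3 burnt (F count now 5)
Step 6: +2 fires, +5 burnt (F count now 2)
Step 7: +1 fires, +2 burnt (F count now 1)
Step 8: +1 fires, +1 burnt (F count now 1)
Step 9: +2 fires, +1 burnt (F count now 2)
Step 10: +0 fires, +2 burnt (F count now 0)
Fire out after step 10
Initially T: 22, now '.': 28
Total burnt (originally-T cells now '.'): 20

Answer: 20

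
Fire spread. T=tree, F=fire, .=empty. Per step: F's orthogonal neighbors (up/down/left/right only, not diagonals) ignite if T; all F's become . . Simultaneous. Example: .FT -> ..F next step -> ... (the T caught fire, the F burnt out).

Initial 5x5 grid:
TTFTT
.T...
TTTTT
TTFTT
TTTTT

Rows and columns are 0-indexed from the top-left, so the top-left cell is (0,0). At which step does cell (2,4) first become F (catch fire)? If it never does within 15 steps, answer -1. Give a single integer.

Step 1: cell (2,4)='T' (+6 fires, +2 burnt)
Step 2: cell (2,4)='T' (+9 fires, +6 burnt)
Step 3: cell (2,4)='F' (+4 fires, +9 burnt)
  -> target ignites at step 3
Step 4: cell (2,4)='.' (+0 fires, +4 burnt)
  fire out at step 4

3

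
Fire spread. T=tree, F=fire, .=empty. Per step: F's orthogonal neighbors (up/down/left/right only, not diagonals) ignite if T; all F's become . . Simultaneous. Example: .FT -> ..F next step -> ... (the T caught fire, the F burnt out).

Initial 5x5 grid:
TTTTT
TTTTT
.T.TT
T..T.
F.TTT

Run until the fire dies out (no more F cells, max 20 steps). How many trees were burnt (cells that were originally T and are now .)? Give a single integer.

Step 1: +1 fires, +1 burnt (F count now 1)
Step 2: +0 fires, +1 burnt (F count now 0)
Fire out after step 2
Initially T: 18, now '.': 8
Total burnt (originally-T cells now '.'): 1

Answer: 1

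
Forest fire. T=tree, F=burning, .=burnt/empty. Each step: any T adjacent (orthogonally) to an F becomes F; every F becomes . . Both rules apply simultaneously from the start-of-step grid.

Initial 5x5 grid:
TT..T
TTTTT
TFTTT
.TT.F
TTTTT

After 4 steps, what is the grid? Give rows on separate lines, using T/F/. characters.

Step 1: 6 trees catch fire, 2 burn out
  TT..T
  TFTTT
  F.FTF
  .FT..
  TTTTF
Step 2: 8 trees catch fire, 6 burn out
  TF..T
  F.FTF
  ...F.
  ..F..
  TFTF.
Step 3: 5 trees catch fire, 8 burn out
  F...F
  ...F.
  .....
  .....
  F.F..
Step 4: 0 trees catch fire, 5 burn out
  .....
  .....
  .....
  .....
  .....

.....
.....
.....
.....
.....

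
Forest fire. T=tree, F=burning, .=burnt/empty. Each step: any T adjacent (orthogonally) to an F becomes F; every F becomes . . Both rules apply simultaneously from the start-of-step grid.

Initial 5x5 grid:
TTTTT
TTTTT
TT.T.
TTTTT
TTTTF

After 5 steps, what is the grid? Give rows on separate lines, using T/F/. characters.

Step 1: 2 trees catch fire, 1 burn out
  TTTTT
  TTTTT
  TT.T.
  TTTTF
  TTTF.
Step 2: 2 trees catch fire, 2 burn out
  TTTTT
  TTTTT
  TT.T.
  TTTF.
  TTF..
Step 3: 3 trees catch fire, 2 burn out
  TTTTT
  TTTTT
  TT.F.
  TTF..
  TF...
Step 4: 3 trees catch fire, 3 burn out
  TTTTT
  TTTFT
  TT...
  TF...
  F....
Step 5: 5 trees catch fire, 3 burn out
  TTTFT
  TTF.F
  TF...
  F....
  .....

TTTFT
TTF.F
TF...
F....
.....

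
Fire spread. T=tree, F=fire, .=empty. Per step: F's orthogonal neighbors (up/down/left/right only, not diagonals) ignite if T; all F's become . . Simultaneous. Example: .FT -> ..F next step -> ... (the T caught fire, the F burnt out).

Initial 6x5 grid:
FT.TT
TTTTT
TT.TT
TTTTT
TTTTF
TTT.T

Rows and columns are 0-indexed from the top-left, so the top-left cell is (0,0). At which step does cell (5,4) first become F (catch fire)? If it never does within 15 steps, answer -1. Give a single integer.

Step 1: cell (5,4)='F' (+5 fires, +2 burnt)
  -> target ignites at step 1
Step 2: cell (5,4)='.' (+5 fires, +5 burnt)
Step 3: cell (5,4)='.' (+8 fires, +5 burnt)
Step 4: cell (5,4)='.' (+5 fires, +8 burnt)
Step 5: cell (5,4)='.' (+2 fires, +5 burnt)
Step 6: cell (5,4)='.' (+0 fires, +2 burnt)
  fire out at step 6

1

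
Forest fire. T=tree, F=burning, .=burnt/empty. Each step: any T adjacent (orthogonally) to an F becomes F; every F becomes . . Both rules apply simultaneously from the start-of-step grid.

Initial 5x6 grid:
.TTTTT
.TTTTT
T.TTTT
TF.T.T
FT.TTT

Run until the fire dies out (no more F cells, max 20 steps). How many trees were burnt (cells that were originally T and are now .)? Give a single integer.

Answer: 3

Derivation:
Step 1: +2 fires, +2 burnt (F count now 2)
Step 2: +1 fires, +2 burnt (F count now 1)
Step 3: +0 fires, +1 burnt (F count now 0)
Fire out after step 3
Initially T: 22, now '.': 11
Total burnt (originally-T cells now '.'): 3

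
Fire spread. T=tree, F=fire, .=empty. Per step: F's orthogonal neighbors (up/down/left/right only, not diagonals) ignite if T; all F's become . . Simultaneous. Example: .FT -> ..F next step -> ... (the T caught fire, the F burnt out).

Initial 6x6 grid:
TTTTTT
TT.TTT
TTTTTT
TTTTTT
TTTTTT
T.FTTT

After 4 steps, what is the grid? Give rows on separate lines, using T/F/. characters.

Step 1: 2 trees catch fire, 1 burn out
  TTTTTT
  TT.TTT
  TTTTTT
  TTTTTT
  TTFTTT
  T..FTT
Step 2: 4 trees catch fire, 2 burn out
  TTTTTT
  TT.TTT
  TTTTTT
  TTFTTT
  TF.FTT
  T...FT
Step 3: 6 trees catch fire, 4 burn out
  TTTTTT
  TT.TTT
  TTFTTT
  TF.FTT
  F...FT
  T....F
Step 4: 6 trees catch fire, 6 burn out
  TTTTTT
  TT.TTT
  TF.FTT
  F...FT
  .....F
  F.....

TTTTTT
TT.TTT
TF.FTT
F...FT
.....F
F.....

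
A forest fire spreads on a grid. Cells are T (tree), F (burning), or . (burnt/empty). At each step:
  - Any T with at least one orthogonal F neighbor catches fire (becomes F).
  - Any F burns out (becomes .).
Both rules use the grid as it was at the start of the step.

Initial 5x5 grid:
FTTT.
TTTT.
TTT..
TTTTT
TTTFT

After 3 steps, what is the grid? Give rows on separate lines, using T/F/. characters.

Step 1: 5 trees catch fire, 2 burn out
  .FTT.
  FTTT.
  TTT..
  TTTFT
  TTF.F
Step 2: 6 trees catch fire, 5 burn out
  ..FT.
  .FTT.
  FTT..
  TTF.F
  TF...
Step 3: 7 trees catch fire, 6 burn out
  ...F.
  ..FT.
  .FF..
  FF...
  F....

...F.
..FT.
.FF..
FF...
F....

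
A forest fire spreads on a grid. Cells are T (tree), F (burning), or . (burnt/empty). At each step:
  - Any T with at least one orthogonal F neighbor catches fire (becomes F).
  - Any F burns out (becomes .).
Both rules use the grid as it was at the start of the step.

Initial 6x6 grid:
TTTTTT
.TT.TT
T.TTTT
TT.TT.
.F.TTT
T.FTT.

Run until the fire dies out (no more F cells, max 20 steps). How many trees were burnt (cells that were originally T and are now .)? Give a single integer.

Answer: 24

Derivation:
Step 1: +2 fires, +2 burnt (F count now 2)
Step 2: +3 fires, +2 burnt (F count now 3)
Step 3: +3 fires, +3 burnt (F count now 3)
Step 4: +3 fires, +3 burnt (F count now 3)
Step 5: +2 fires, +3 burnt (F count now 2)
Step 6: +3 fires, +2 burnt (F count now 3)
Step 7: +4 fires, +3 burnt (F count now 4)
Step 8: +3 fires, +4 burnt (F count now 3)
Step 9: +1 fires, +3 burnt (F count now 1)
Step 10: +0 fires, +1 burnt (F count now 0)
Fire out after step 10
Initially T: 25, now '.': 35
Total burnt (originally-T cells now '.'): 24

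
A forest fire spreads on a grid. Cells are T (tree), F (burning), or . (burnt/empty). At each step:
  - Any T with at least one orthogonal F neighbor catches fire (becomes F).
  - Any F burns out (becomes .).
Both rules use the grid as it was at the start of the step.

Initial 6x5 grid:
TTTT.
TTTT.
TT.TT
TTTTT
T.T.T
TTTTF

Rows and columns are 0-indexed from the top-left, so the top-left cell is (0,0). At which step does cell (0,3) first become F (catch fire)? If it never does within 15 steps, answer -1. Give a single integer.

Step 1: cell (0,3)='T' (+2 fires, +1 burnt)
Step 2: cell (0,3)='T' (+2 fires, +2 burnt)
Step 3: cell (0,3)='T' (+4 fires, +2 burnt)
Step 4: cell (0,3)='T' (+3 fires, +4 burnt)
Step 5: cell (0,3)='T' (+3 fires, +3 burnt)
Step 6: cell (0,3)='F' (+4 fires, +3 burnt)
  -> target ignites at step 6
Step 7: cell (0,3)='.' (+3 fires, +4 burnt)
Step 8: cell (0,3)='.' (+2 fires, +3 burnt)
Step 9: cell (0,3)='.' (+1 fires, +2 burnt)
Step 10: cell (0,3)='.' (+0 fires, +1 burnt)
  fire out at step 10

6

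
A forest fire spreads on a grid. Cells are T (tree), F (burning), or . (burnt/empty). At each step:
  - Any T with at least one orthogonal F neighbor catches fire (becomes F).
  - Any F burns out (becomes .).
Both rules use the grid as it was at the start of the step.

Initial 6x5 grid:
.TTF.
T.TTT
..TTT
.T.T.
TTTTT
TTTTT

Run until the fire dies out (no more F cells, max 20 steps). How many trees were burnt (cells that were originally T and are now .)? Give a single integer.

Answer: 20

Derivation:
Step 1: +2 fires, +1 burnt (F count now 2)
Step 2: +4 fires, +2 burnt (F count now 4)
Step 3: +3 fires, +4 burnt (F count now 3)
Step 4: +1 fires, +3 burnt (F count now 1)
Step 5: +3 fires, +1 burnt (F count now 3)
Step 6: +3 fires, +3 burnt (F count now 3)
Step 7: +3 fires, +3 burnt (F count now 3)
Step 8: +1 fires, +3 burnt (F count now 1)
Step 9: +0 fires, +1 burnt (F count now 0)
Fire out after step 9
Initially T: 21, now '.': 29
Total burnt (originally-T cells now '.'): 20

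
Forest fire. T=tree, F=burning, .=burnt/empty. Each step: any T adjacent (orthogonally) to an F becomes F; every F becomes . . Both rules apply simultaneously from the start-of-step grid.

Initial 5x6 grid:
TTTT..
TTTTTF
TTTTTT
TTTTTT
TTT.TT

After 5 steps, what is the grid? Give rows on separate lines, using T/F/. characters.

Step 1: 2 trees catch fire, 1 burn out
  TTTT..
  TTTTF.
  TTTTTF
  TTTTTT
  TTT.TT
Step 2: 3 trees catch fire, 2 burn out
  TTTT..
  TTTF..
  TTTTF.
  TTTTTF
  TTT.TT
Step 3: 5 trees catch fire, 3 burn out
  TTTF..
  TTF...
  TTTF..
  TTTTF.
  TTT.TF
Step 4: 5 trees catch fire, 5 burn out
  TTF...
  TF....
  TTF...
  TTTF..
  TTT.F.
Step 5: 4 trees catch fire, 5 burn out
  TF....
  F.....
  TF....
  TTF...
  TTT...

TF....
F.....
TF....
TTF...
TTT...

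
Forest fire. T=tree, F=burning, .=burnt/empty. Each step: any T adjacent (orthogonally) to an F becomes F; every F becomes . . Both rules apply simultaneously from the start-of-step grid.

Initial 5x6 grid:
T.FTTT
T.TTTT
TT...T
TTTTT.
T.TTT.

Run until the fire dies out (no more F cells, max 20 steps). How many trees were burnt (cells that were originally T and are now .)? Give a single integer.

Step 1: +2 fires, +1 burnt (F count now 2)
Step 2: +2 fires, +2 burnt (F count now 2)
Step 3: +2 fires, +2 burnt (F count now 2)
Step 4: +1 fires, +2 burnt (F count now 1)
Step 5: +1 fires, +1 burnt (F count now 1)
Step 6: +0 fires, +1 burnt (F count now 0)
Fire out after step 6
Initially T: 21, now '.': 17
Total burnt (originally-T cells now '.'): 8

Answer: 8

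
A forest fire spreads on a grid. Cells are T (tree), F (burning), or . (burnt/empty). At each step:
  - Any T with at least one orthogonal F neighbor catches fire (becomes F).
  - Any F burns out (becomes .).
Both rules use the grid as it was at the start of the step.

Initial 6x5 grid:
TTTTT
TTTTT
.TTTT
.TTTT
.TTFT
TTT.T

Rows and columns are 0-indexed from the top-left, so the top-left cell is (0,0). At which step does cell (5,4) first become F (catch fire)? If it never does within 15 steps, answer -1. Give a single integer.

Step 1: cell (5,4)='T' (+3 fires, +1 burnt)
Step 2: cell (5,4)='F' (+6 fires, +3 burnt)
  -> target ignites at step 2
Step 3: cell (5,4)='.' (+5 fires, +6 burnt)
Step 4: cell (5,4)='.' (+5 fires, +5 burnt)
Step 5: cell (5,4)='.' (+3 fires, +5 burnt)
Step 6: cell (5,4)='.' (+2 fires, +3 burnt)
Step 7: cell (5,4)='.' (+1 fires, +2 burnt)
Step 8: cell (5,4)='.' (+0 fires, +1 burnt)
  fire out at step 8

2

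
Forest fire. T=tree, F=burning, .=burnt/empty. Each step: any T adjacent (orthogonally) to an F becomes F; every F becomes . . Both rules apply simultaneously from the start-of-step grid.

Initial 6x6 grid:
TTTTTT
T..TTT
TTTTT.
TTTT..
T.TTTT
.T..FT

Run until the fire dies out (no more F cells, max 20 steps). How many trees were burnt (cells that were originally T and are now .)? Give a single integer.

Answer: 25

Derivation:
Step 1: +2 fires, +1 burnt (F count now 2)
Step 2: +2 fires, +2 burnt (F count now 2)
Step 3: +2 fires, +2 burnt (F count now 2)
Step 4: +2 fires, +2 burnt (F count now 2)
Step 5: +4 fires, +2 burnt (F count now 4)
Step 6: +4 fires, +4 burnt (F count now 4)
Step 7: +5 fires, +4 burnt (F count now 5)
Step 8: +3 fires, +5 burnt (F count now 3)
Step 9: +1 fires, +3 burnt (F count now 1)
Step 10: +0 fires, +1 burnt (F count now 0)
Fire out after step 10
Initially T: 26, now '.': 35
Total burnt (originally-T cells now '.'): 25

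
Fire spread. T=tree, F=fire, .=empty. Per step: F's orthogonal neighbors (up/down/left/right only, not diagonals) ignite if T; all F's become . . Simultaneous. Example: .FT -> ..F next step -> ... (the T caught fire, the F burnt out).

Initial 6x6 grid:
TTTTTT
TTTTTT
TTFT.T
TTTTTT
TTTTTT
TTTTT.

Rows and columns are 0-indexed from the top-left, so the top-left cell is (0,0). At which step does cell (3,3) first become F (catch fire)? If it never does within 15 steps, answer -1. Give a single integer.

Step 1: cell (3,3)='T' (+4 fires, +1 burnt)
Step 2: cell (3,3)='F' (+7 fires, +4 burnt)
  -> target ignites at step 2
Step 3: cell (3,3)='.' (+9 fires, +7 burnt)
Step 4: cell (3,3)='.' (+8 fires, +9 burnt)
Step 5: cell (3,3)='.' (+5 fires, +8 burnt)
Step 6: cell (3,3)='.' (+0 fires, +5 burnt)
  fire out at step 6

2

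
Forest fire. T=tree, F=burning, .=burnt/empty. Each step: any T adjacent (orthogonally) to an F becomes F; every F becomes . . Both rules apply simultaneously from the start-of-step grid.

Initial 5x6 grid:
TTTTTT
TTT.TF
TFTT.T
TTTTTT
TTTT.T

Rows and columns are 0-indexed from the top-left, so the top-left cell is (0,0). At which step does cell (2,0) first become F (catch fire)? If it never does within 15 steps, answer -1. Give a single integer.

Step 1: cell (2,0)='F' (+7 fires, +2 burnt)
  -> target ignites at step 1
Step 2: cell (2,0)='.' (+9 fires, +7 burnt)
Step 3: cell (2,0)='.' (+8 fires, +9 burnt)
Step 4: cell (2,0)='.' (+1 fires, +8 burnt)
Step 5: cell (2,0)='.' (+0 fires, +1 burnt)
  fire out at step 5

1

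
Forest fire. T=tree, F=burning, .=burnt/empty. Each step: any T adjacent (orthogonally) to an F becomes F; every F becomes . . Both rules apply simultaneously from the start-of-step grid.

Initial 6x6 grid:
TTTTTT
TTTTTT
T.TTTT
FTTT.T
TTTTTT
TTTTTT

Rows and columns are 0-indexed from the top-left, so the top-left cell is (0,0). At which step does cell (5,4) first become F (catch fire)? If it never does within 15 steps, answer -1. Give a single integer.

Step 1: cell (5,4)='T' (+3 fires, +1 burnt)
Step 2: cell (5,4)='T' (+4 fires, +3 burnt)
Step 3: cell (5,4)='T' (+6 fires, +4 burnt)
Step 4: cell (5,4)='T' (+5 fires, +6 burnt)
Step 5: cell (5,4)='T' (+5 fires, +5 burnt)
Step 6: cell (5,4)='F' (+5 fires, +5 burnt)
  -> target ignites at step 6
Step 7: cell (5,4)='.' (+4 fires, +5 burnt)
Step 8: cell (5,4)='.' (+1 fires, +4 burnt)
Step 9: cell (5,4)='.' (+0 fires, +1 burnt)
  fire out at step 9

6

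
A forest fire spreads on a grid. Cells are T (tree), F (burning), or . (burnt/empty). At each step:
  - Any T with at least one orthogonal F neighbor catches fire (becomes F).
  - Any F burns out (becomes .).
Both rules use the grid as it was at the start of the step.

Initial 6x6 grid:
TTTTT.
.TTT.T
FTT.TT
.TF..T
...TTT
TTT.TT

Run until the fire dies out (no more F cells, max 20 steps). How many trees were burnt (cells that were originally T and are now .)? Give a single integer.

Step 1: +3 fires, +2 burnt (F count now 3)
Step 2: +2 fires, +3 burnt (F count now 2)
Step 3: +3 fires, +2 burnt (F count now 3)
Step 4: +2 fires, +3 burnt (F count now 2)
Step 5: +1 fires, +2 burnt (F count now 1)
Step 6: +0 fires, +1 burnt (F count now 0)
Fire out after step 6
Initially T: 23, now '.': 24
Total burnt (originally-T cells now '.'): 11

Answer: 11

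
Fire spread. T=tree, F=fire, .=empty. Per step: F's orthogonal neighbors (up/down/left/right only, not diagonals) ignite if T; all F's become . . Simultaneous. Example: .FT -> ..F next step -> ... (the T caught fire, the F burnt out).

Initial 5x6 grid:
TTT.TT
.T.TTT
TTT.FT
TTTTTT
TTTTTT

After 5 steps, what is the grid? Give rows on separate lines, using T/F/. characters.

Step 1: 3 trees catch fire, 1 burn out
  TTT.TT
  .T.TFT
  TTT..F
  TTTTFT
  TTTTTT
Step 2: 6 trees catch fire, 3 burn out
  TTT.FT
  .T.F.F
  TTT...
  TTTF.F
  TTTTFT
Step 3: 4 trees catch fire, 6 burn out
  TTT..F
  .T....
  TTT...
  TTF...
  TTTF.F
Step 4: 3 trees catch fire, 4 burn out
  TTT...
  .T....
  TTF...
  TF....
  TTF...
Step 5: 3 trees catch fire, 3 burn out
  TTT...
  .T....
  TF....
  F.....
  TF....

TTT...
.T....
TF....
F.....
TF....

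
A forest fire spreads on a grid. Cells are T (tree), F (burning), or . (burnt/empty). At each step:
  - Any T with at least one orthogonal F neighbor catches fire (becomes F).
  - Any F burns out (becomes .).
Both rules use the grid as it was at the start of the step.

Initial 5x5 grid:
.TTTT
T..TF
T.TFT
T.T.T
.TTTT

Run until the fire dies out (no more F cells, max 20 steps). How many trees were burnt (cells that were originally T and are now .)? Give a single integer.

Step 1: +4 fires, +2 burnt (F count now 4)
Step 2: +3 fires, +4 burnt (F count now 3)
Step 3: +3 fires, +3 burnt (F count now 3)
Step 4: +3 fires, +3 burnt (F count now 3)
Step 5: +0 fires, +3 burnt (F count now 0)
Fire out after step 5
Initially T: 16, now '.': 22
Total burnt (originally-T cells now '.'): 13

Answer: 13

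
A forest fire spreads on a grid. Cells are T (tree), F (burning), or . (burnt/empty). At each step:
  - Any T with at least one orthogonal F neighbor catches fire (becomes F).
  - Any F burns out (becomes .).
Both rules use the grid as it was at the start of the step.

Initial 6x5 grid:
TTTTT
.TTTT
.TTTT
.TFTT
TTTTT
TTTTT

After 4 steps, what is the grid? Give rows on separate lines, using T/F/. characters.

Step 1: 4 trees catch fire, 1 burn out
  TTTTT
  .TTTT
  .TFTT
  .F.FT
  TTFTT
  TTTTT
Step 2: 7 trees catch fire, 4 burn out
  TTTTT
  .TFTT
  .F.FT
  ....F
  TF.FT
  TTFTT
Step 3: 8 trees catch fire, 7 burn out
  TTFTT
  .F.FT
  ....F
  .....
  F...F
  TF.FT
Step 4: 5 trees catch fire, 8 burn out
  TF.FT
  ....F
  .....
  .....
  .....
  F...F

TF.FT
....F
.....
.....
.....
F...F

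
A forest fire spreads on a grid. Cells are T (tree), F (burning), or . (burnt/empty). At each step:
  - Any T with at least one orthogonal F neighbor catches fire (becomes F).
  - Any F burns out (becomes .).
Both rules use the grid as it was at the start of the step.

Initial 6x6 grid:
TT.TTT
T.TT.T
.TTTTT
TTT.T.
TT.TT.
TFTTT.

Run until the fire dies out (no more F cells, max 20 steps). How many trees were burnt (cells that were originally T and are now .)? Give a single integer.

Step 1: +3 fires, +1 burnt (F count now 3)
Step 2: +3 fires, +3 burnt (F count now 3)
Step 3: +5 fires, +3 burnt (F count now 5)
Step 4: +2 fires, +5 burnt (F count now 2)
Step 5: +3 fires, +2 burnt (F count now 3)
Step 6: +2 fires, +3 burnt (F count now 2)
Step 7: +2 fires, +2 burnt (F count now 2)
Step 8: +2 fires, +2 burnt (F count now 2)
Step 9: +1 fires, +2 burnt (F count now 1)
Step 10: +0 fires, +1 burnt (F count now 0)
Fire out after step 10
Initially T: 26, now '.': 33
Total burnt (originally-T cells now '.'): 23

Answer: 23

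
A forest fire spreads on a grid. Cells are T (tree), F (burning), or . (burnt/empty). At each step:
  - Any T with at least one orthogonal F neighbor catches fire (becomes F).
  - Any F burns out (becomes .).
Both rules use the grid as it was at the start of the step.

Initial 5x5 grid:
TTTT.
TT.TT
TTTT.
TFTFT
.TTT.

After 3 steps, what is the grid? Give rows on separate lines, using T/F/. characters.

Step 1: 7 trees catch fire, 2 burn out
  TTTT.
  TT.TT
  TFTF.
  F.F.F
  .FTF.
Step 2: 5 trees catch fire, 7 burn out
  TTTT.
  TF.FT
  F.F..
  .....
  ..F..
Step 3: 4 trees catch fire, 5 burn out
  TFTF.
  F...F
  .....
  .....
  .....

TFTF.
F...F
.....
.....
.....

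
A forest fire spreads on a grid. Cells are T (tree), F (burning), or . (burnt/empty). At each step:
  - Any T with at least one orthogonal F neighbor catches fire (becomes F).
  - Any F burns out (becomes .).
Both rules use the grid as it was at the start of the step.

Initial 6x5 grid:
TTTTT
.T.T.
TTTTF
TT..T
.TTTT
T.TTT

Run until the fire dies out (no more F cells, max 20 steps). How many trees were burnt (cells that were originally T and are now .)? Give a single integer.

Step 1: +2 fires, +1 burnt (F count now 2)
Step 2: +3 fires, +2 burnt (F count now 3)
Step 3: +4 fires, +3 burnt (F count now 4)
Step 4: +7 fires, +4 burnt (F count now 7)
Step 5: +4 fires, +7 burnt (F count now 4)
Step 6: +1 fires, +4 burnt (F count now 1)
Step 7: +0 fires, +1 burnt (F count now 0)
Fire out after step 7
Initially T: 22, now '.': 29
Total burnt (originally-T cells now '.'): 21

Answer: 21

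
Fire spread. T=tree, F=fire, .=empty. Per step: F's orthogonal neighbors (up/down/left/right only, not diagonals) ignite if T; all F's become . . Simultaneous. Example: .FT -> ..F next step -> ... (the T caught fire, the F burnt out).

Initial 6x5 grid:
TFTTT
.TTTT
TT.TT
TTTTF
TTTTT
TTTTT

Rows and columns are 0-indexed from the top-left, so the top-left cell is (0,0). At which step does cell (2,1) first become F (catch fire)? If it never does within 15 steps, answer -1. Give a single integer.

Step 1: cell (2,1)='T' (+6 fires, +2 burnt)
Step 2: cell (2,1)='F' (+8 fires, +6 burnt)
  -> target ignites at step 2
Step 3: cell (2,1)='.' (+6 fires, +8 burnt)
Step 4: cell (2,1)='.' (+3 fires, +6 burnt)
Step 5: cell (2,1)='.' (+2 fires, +3 burnt)
Step 6: cell (2,1)='.' (+1 fires, +2 burnt)
Step 7: cell (2,1)='.' (+0 fires, +1 burnt)
  fire out at step 7

2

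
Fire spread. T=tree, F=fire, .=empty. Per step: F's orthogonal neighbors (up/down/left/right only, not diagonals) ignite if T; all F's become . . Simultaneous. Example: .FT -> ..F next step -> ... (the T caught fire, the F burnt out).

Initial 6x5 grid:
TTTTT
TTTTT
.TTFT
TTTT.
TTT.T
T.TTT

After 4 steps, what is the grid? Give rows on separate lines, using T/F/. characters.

Step 1: 4 trees catch fire, 1 burn out
  TTTTT
  TTTFT
  .TF.F
  TTTF.
  TTT.T
  T.TTT
Step 2: 5 trees catch fire, 4 burn out
  TTTFT
  TTF.F
  .F...
  TTF..
  TTT.T
  T.TTT
Step 3: 5 trees catch fire, 5 burn out
  TTF.F
  TF...
  .....
  TF...
  TTF.T
  T.TTT
Step 4: 5 trees catch fire, 5 burn out
  TF...
  F....
  .....
  F....
  TF..T
  T.FTT

TF...
F....
.....
F....
TF..T
T.FTT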